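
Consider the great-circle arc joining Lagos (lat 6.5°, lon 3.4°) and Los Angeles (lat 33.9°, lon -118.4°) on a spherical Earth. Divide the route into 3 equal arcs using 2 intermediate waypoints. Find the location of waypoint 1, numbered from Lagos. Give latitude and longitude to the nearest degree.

From cos δ = sin φ₁ sin φ₂ + cos φ₁ cos φ₂ cos Δλ, the central angle is δ ≈ 1.951 rad (111.8°).
Interpolate at f = 1/3 with slerp weights a = sin((1−f)δ)/sin δ ≈ 1.038, b = sin(fδ)/sin δ ≈ 0.652.
p = a·p₁ + b·p₂ ≈ (0.772, -0.415, 0.481); φ = arcsin(p_z) ≈ 28.77°, λ = atan2(p_y, p_x) ≈ -28.26°.

≈ lat 29°, lon -28°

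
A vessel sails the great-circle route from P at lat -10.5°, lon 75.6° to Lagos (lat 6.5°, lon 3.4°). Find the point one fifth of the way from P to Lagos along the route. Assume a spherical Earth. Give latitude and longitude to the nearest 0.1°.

≈ lat -7.6°, lon 60.9°

Convert each endpoint to a unit vector on the sphere (x = cos φ cos λ, y = cos φ sin λ, z = sin φ).
The central angle between the endpoints is δ = arccos(p₁·p₂) ≈ 1.289 rad (73.9°).
Interpolate at f = 1/5 with slerp weights a = sin((1−f)δ)/sin δ ≈ 0.893, b = sin(fδ)/sin δ ≈ 0.265.
p = a·p₁ + b·p₂ ≈ (0.482, 0.866, -0.133); φ = arcsin(p_z) ≈ -7.63°, λ = atan2(p_y, p_x) ≈ 60.92°.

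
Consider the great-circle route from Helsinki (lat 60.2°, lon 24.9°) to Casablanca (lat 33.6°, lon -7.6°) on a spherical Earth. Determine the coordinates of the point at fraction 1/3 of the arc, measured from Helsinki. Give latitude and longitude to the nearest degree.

≈ lat 52°, lon 10°

Convert each endpoint to a unit vector on the sphere (x = cos φ cos λ, y = cos φ sin λ, z = sin φ).
The central angle between the endpoints is δ = arccos(p₁·p₂) ≈ 0.593 rad (34.0°).
Interpolate at f = 1/3 with slerp weights a = sin((1−f)δ)/sin δ ≈ 0.689, b = sin(fδ)/sin δ ≈ 0.351.
p = a·p₁ + b·p₂ ≈ (0.601, 0.105, 0.792); φ = arcsin(p_z) ≈ 52.41°, λ = atan2(p_y, p_x) ≈ 9.96°.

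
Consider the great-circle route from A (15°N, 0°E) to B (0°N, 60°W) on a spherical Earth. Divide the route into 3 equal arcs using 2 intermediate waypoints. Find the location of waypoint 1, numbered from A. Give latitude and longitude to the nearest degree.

≈ (11°N, 21°W)

Convert each endpoint to a unit vector on the sphere (x = cos φ cos λ, y = cos φ sin λ, z = sin φ).
The central angle between the endpoints is δ = arccos(p₁·p₂) ≈ 1.067 rad (61.1°).
Interpolate at f = 1/3 with slerp weights a = sin((1−f)δ)/sin δ ≈ 0.745, b = sin(fδ)/sin δ ≈ 0.398.
p = a·p₁ + b·p₂ ≈ (0.919, -0.344, 0.193); φ = arcsin(p_z) ≈ 11.12°, λ = atan2(p_y, p_x) ≈ -20.54°.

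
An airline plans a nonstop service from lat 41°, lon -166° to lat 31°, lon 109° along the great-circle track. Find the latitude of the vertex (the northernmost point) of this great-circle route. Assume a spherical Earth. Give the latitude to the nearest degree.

The great circle lies in the plane with unit normal n̂ = (p₁ × p₂)/|p₁ × p₂|.
Here n̂_z ≈ -0.701; the vertex latitude is φ_max = arccos|n̂_z| ≈ 45.5°.
Check via Clairaut: cos φ_max = |cos φ₁| · sin C = cos(41.0°)·sin(68.3°) ≈ 0.701, again giving ≈ 45.5°.

≈ 45°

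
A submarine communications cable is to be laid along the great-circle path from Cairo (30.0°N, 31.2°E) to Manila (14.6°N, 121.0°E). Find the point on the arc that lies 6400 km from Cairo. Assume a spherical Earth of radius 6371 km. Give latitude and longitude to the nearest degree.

≈ (25°N, 97°E)

Convert each endpoint to a unit vector on the sphere (x = cos φ cos λ, y = cos φ sin λ, z = sin φ).
The central angle between the endpoints is δ = arccos(p₁·p₂) ≈ 1.441 rad (82.6°). The total great-circle distance is δ·R ≈ 1.441 × 6371 ≈ 9184 km, so the target fraction is f = 6400/9184 ≈ 0.697.
Interpolate at f ≈ 0.697 with slerp weights a = sin((1−f)δ)/sin δ ≈ 0.427, b = sin(fδ)/sin δ ≈ 0.851.
p = a·p₁ + b·p₂ ≈ (-0.108, 0.897, 0.428); φ = arcsin(p_z) ≈ 25.33°, λ = atan2(p_y, p_x) ≈ 96.87°.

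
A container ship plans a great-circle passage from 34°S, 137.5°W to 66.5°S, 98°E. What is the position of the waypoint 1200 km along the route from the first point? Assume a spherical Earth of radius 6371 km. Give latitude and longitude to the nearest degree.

≈ 44°S, 143°W

Convert each endpoint to a unit vector on the sphere (x = cos φ cos λ, y = cos φ sin λ, z = sin φ).
The central angle between the endpoints is δ = arccos(p₁·p₂) ≈ 1.239 rad (71.0°). The total great-circle distance is δ·R ≈ 1.239 × 6371 ≈ 7895 km, so the target fraction is f = 1200/7895 ≈ 0.152.
Interpolate at f ≈ 0.152 with slerp weights a = sin((1−f)δ)/sin δ ≈ 0.918, b = sin(fδ)/sin δ ≈ 0.198.
p = a·p₁ + b·p₂ ≈ (-0.572, -0.436, -0.695); φ = arcsin(p_z) ≈ -44.02°, λ = atan2(p_y, p_x) ≈ -142.69°.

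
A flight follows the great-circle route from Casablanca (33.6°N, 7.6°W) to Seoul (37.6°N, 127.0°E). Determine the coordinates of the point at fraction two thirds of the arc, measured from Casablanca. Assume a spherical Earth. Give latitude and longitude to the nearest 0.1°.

≈ 58.8°N, 88.8°E

Write both endpoints as unit vectors p₁, p₂ with components (cos φ cos λ, cos φ sin λ, sin φ).
The central angle between the endpoints is δ = arccos(p₁·p₂) ≈ 1.697 rad (97.2°).
Interpolate at f = 2/3 with slerp weights a = sin((1−f)δ)/sin δ ≈ 0.540, b = sin(fδ)/sin δ ≈ 0.912.
p = a·p₁ + b·p₂ ≈ (0.011, 0.518, 0.856); φ = arcsin(p_z) ≈ 58.82°, λ = atan2(p_y, p_x) ≈ 88.77°.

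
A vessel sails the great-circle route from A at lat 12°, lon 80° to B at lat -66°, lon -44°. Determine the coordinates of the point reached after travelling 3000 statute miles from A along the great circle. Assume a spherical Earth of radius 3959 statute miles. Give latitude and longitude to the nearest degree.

≈ lat -28°, lon 63°

Write both endpoints as unit vectors p₁, p₂ with components (cos φ cos λ, cos φ sin λ, sin φ).
The central angle between the endpoints is δ = arccos(p₁·p₂) ≈ 1.996 rad (114.4°). The total great-circle distance is δ·R ≈ 1.996 × 3959 ≈ 7902 mi, so the target fraction is f = 3000/7902 ≈ 0.380.
Interpolate at f ≈ 0.380 with slerp weights a = sin((1−f)δ)/sin δ ≈ 1.038, b = sin(fδ)/sin δ ≈ 0.754.
p = a·p₁ + b·p₂ ≈ (0.397, 0.786, -0.474); φ = arcsin(p_z) ≈ -28.26°, λ = atan2(p_y, p_x) ≈ 63.21°.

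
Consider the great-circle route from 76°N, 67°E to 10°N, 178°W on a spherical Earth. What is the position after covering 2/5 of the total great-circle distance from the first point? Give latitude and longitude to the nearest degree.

≈ 59°N, 162°E

The haversine formula gives a central angle δ ≈ 1.503 rad (86.1°) between the endpoints.
Interpolate at f = 2/5 with slerp weights a = sin((1−f)δ)/sin δ ≈ 0.786, b = sin(fδ)/sin δ ≈ 0.567.
p = a·p₁ + b·p₂ ≈ (-0.484, 0.156, 0.861); φ = arcsin(p_z) ≈ 59.47°, λ = atan2(p_y, p_x) ≈ 162.17°.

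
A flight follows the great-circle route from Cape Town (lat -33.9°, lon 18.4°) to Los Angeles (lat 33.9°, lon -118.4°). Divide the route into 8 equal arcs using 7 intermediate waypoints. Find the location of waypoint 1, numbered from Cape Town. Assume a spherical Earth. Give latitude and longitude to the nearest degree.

≈ lat -28°, lon -2°

Write both endpoints as unit vectors p₁, p₂ with components (cos φ cos λ, cos φ sin λ, sin φ).
The central angle between the endpoints is δ = arccos(p₁·p₂) ≈ 2.521 rad (144.4°).
Interpolate at f = 1/8 with slerp weights a = sin((1−f)δ)/sin δ ≈ 1.384, b = sin(fδ)/sin δ ≈ 0.533.
p = a·p₁ + b·p₂ ≈ (0.880, -0.026, -0.475); φ = arcsin(p_z) ≈ -28.35°, λ = atan2(p_y, p_x) ≈ -1.71°.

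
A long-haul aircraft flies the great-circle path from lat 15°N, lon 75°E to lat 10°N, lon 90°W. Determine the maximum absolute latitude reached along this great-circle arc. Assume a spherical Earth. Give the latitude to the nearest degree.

The great circle lies in the plane with unit normal n̂ = (p₁ × p₂)/|p₁ × p₂|.
Here n̂_z ≈ -0.506; the vertex latitude is φ_max = arccos|n̂_z| ≈ 59.6°.
Check via Clairaut: cos φ_max = |cos φ₁| · sin C = cos(15.0°)·sin(31.6°) ≈ 0.506, again giving ≈ 59.6°.

≈ 60°N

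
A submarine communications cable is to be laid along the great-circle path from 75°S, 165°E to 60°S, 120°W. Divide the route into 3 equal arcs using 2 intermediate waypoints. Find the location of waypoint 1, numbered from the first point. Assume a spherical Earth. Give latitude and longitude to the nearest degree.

From cos δ = sin φ₁ sin φ₂ + cos φ₁ cos φ₂ cos Δλ, the central angle is δ ≈ 0.516 rad (29.5°).
Interpolate at f = 1/3 with slerp weights a = sin((1−f)δ)/sin δ ≈ 0.683, b = sin(fδ)/sin δ ≈ 0.347.
p = a·p₁ + b·p₂ ≈ (-0.258, -0.104, -0.961); φ = arcsin(p_z) ≈ -73.86°, λ = atan2(p_y, p_x) ≈ -157.94°.

≈ 74°S, 158°W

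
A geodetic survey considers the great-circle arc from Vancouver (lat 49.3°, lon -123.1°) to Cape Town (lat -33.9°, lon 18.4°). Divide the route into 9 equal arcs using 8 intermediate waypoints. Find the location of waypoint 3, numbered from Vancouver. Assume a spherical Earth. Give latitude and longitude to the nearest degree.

≈ lat 38°, lon -54°

Convert each endpoint to a unit vector on the sphere (x = cos φ cos λ, y = cos φ sin λ, z = sin φ).
The central angle between the endpoints is δ = arccos(p₁·p₂) ≈ 2.580 rad (147.8°).
Interpolate at f = 3/9 with slerp weights a = sin((1−f)δ)/sin δ ≈ 1.857, b = sin(fδ)/sin δ ≈ 1.423.
p = a·p₁ + b·p₂ ≈ (0.460, -0.642, 0.614); φ = arcsin(p_z) ≈ 37.89°, λ = atan2(p_y, p_x) ≈ -54.39°.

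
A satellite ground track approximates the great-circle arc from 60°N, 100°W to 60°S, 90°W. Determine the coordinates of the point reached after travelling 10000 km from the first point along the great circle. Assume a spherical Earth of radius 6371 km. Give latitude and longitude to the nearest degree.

≈ 30°S, 93°W

The haversine formula gives a central angle δ ≈ 2.099 rad (120.3°) between the endpoints. The total great-circle distance is δ·R ≈ 2.099 × 6371 ≈ 13371 km, so the target fraction is f = 10000/13371 ≈ 0.748.
Interpolate at f ≈ 0.748 with slerp weights a = sin((1−f)δ)/sin δ ≈ 0.584, b = sin(fδ)/sin δ ≈ 1.158.
p = a·p₁ + b·p₂ ≈ (-0.051, -0.867, -0.496); φ = arcsin(p_z) ≈ -29.76°, λ = atan2(p_y, p_x) ≈ -93.35°.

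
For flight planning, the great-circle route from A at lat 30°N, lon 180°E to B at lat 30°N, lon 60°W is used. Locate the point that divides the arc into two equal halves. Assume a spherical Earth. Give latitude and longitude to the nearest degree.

≈ lat 49°N, lon 120°W

Write both endpoints as unit vectors p₁, p₂ with components (cos φ cos λ, cos φ sin λ, sin φ).
The central angle between the endpoints is δ = arccos(p₁·p₂) ≈ 1.696 rad (97.2°).
Interpolate at f = 1/2 with slerp weights a = sin((1−f)δ)/sin δ ≈ 0.756, b = sin(fδ)/sin δ ≈ 0.756.
p = a·p₁ + b·p₂ ≈ (-0.327, -0.567, 0.756); φ = arcsin(p_z) ≈ 49.11°, λ = atan2(p_y, p_x) ≈ -120.00°.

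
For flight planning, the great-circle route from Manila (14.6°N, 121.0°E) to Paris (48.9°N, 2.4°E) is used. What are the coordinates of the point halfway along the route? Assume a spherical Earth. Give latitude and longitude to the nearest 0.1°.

The haversine formula gives a central angle δ ≈ 1.686 rad (96.6°) between the endpoints.
Interpolate at f = 1/2 with slerp weights a = sin((1−f)δ)/sin δ ≈ 0.751, b = sin(fδ)/sin δ ≈ 0.751.
p = a·p₁ + b·p₂ ≈ (0.119, 0.644, 0.756); φ = arcsin(p_z) ≈ 49.09°, λ = atan2(p_y, p_x) ≈ 79.53°.

≈ 49.1°N, 79.5°E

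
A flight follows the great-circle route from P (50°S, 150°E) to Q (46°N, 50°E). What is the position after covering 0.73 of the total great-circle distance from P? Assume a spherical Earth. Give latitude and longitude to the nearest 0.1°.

Convert each endpoint to a unit vector on the sphere (x = cos φ cos λ, y = cos φ sin λ, z = sin φ).
The central angle between the endpoints is δ = arccos(p₁·p₂) ≈ 2.251 rad (128.9°).
Interpolate at f = 0.73 with slerp weights a = sin((1−f)δ)/sin δ ≈ 0.734, b = sin(fδ)/sin δ ≈ 1.282.
p = a·p₁ + b·p₂ ≈ (0.164, 0.918, 0.360); φ = arcsin(p_z) ≈ 21.11°, λ = atan2(p_y, p_x) ≈ 79.88°.

≈ (21.1°N, 79.9°E)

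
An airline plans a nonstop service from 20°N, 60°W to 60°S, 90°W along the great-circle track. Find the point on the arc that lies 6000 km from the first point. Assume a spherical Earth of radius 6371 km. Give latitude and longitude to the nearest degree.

Convert each endpoint to a unit vector on the sphere (x = cos φ cos λ, y = cos φ sin λ, z = sin φ).
The central angle between the endpoints is δ = arccos(p₁·p₂) ≈ 1.460 rad (83.6°). The total great-circle distance is δ·R ≈ 1.460 × 6371 ≈ 9301 km, so the target fraction is f = 6000/9301 ≈ 0.645.
Interpolate at f ≈ 0.645 with slerp weights a = sin((1−f)δ)/sin δ ≈ 0.498, b = sin(fδ)/sin δ ≈ 0.814.
p = a·p₁ + b·p₂ ≈ (0.234, -0.812, -0.534); φ = arcsin(p_z) ≈ -32.29°, λ = atan2(p_y, p_x) ≈ -73.92°.

≈ 32°S, 74°W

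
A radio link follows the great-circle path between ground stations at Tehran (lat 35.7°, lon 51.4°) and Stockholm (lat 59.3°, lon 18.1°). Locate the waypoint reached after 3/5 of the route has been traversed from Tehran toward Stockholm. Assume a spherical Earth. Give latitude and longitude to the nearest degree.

Convert each endpoint to a unit vector on the sphere (x = cos φ cos λ, y = cos φ sin λ, z = sin φ).
The central angle between the endpoints is δ = arccos(p₁·p₂) ≈ 0.558 rad (32.0°).
Interpolate at f = 3/5 with slerp weights a = sin((1−f)δ)/sin δ ≈ 0.418, b = sin(fδ)/sin δ ≈ 0.621.
p = a·p₁ + b·p₂ ≈ (0.513, 0.364, 0.778); φ = arcsin(p_z) ≈ 51.04°, λ = atan2(p_y, p_x) ≈ 35.34°.

≈ lat 51°, lon 35°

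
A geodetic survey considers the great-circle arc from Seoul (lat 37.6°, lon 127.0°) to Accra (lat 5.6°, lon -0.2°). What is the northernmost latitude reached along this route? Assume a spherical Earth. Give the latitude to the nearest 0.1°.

The great circle lies in the plane with unit normal n̂ = (p₁ × p₂)/|p₁ × p₂|.
Here n̂_z ≈ -0.691; the vertex latitude is φ_max = arccos|n̂_z| ≈ 46.3°.

≈ 46.3°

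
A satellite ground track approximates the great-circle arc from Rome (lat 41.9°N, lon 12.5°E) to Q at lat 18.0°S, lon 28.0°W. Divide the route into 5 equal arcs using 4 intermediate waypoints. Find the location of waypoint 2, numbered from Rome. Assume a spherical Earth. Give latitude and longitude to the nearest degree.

≈ lat 19°N, lon 7°W

Convert each endpoint to a unit vector on the sphere (x = cos φ cos λ, y = cos φ sin λ, z = sin φ).
The central angle between the endpoints is δ = arccos(p₁·p₂) ≈ 1.232 rad (70.6°).
Interpolate at f = 2/5 with slerp weights a = sin((1−f)δ)/sin δ ≈ 0.714, b = sin(fδ)/sin δ ≈ 0.502.
p = a·p₁ + b·p₂ ≈ (0.940, -0.109, 0.322); φ = arcsin(p_z) ≈ 18.79°, λ = atan2(p_y, p_x) ≈ -6.61°.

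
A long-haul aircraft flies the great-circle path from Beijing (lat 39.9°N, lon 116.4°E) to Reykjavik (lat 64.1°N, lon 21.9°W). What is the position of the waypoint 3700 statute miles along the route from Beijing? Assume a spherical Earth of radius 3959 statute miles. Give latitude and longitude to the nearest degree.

The haversine formula gives a central angle δ ≈ 1.238 rad (70.9°) between the endpoints. The total great-circle distance is δ·R ≈ 1.238 × 3959 ≈ 4901 mi, so the target fraction is f = 3700/4901 ≈ 0.755.
Interpolate at f ≈ 0.755 with slerp weights a = sin((1−f)δ)/sin δ ≈ 0.316, b = sin(fδ)/sin δ ≈ 0.851.
p = a·p₁ + b·p₂ ≈ (0.237, 0.078, 0.968); φ = arcsin(p_z) ≈ 75.54°, λ = atan2(p_y, p_x) ≈ 18.31°.

≈ lat 76°N, lon 18°E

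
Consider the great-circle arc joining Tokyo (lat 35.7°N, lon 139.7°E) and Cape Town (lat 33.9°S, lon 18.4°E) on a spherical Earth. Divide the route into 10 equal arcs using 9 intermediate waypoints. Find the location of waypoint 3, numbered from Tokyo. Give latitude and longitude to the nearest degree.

≈ lat 18°N, lon 99°E

From cos δ = sin φ₁ sin φ₂ + cos φ₁ cos φ₂ cos Δλ, the central angle is δ ≈ 2.313 rad (132.5°).
Interpolate at f = 3/10 with slerp weights a = sin((1−f)δ)/sin δ ≈ 1.355, b = sin(fδ)/sin δ ≈ 0.867.
p = a·p₁ + b·p₂ ≈ (-0.156, 0.939, 0.307); φ = arcsin(p_z) ≈ 17.87°, λ = atan2(p_y, p_x) ≈ 99.43°.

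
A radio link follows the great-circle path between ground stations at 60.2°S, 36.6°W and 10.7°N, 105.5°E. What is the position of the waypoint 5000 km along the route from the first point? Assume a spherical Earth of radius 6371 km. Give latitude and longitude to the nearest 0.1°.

Convert each endpoint to a unit vector on the sphere (x = cos φ cos λ, y = cos φ sin λ, z = sin φ).
The central angle between the endpoints is δ = arccos(p₁·p₂) ≈ 2.149 rad (123.1°). The total great-circle distance is δ·R ≈ 2.149 × 6371 ≈ 13691 km, so the target fraction is f = 5000/13691 ≈ 0.365.
Interpolate at f ≈ 0.365 with slerp weights a = sin((1−f)δ)/sin δ ≈ 1.169, b = sin(fδ)/sin δ ≈ 0.844.
p = a·p₁ + b·p₂ ≈ (0.245, 0.453, -0.857); φ = arcsin(p_z) ≈ -59.03°, λ = atan2(p_y, p_x) ≈ 61.61°.

≈ 59.0°S, 61.6°E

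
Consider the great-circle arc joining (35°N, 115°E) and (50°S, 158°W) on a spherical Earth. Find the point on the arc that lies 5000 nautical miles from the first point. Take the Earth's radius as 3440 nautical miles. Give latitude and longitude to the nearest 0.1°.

≈ (30.7°S, 169.4°E)

Convert each endpoint to a unit vector on the sphere (x = cos φ cos λ, y = cos φ sin λ, z = sin φ).
The central angle between the endpoints is δ = arccos(p₁·p₂) ≈ 1.995 rad (114.3°). The total great-circle distance is δ·R ≈ 1.995 × 3440 ≈ 6864 nmi, so the target fraction is f = 5000/6864 ≈ 0.728.
Interpolate at f ≈ 0.728 with slerp weights a = sin((1−f)δ)/sin δ ≈ 0.566, b = sin(fδ)/sin δ ≈ 1.090.
p = a·p₁ + b·p₂ ≈ (-0.845, 0.158, -0.510); φ = arcsin(p_z) ≈ -30.68°, λ = atan2(p_y, p_x) ≈ 169.44°.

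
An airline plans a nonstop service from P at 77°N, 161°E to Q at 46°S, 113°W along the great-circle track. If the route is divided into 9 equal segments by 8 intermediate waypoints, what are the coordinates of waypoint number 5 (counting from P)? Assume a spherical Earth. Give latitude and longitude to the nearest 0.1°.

≈ 11.7°N, 128.8°W

Convert each endpoint to a unit vector on the sphere (x = cos φ cos λ, y = cos φ sin λ, z = sin φ).
The central angle between the endpoints is δ = arccos(p₁·p₂) ≈ 2.332 rad (133.6°).
Interpolate at f = 5/9 with slerp weights a = sin((1−f)δ)/sin δ ≈ 1.189, b = sin(fδ)/sin δ ≈ 1.330.
p = a·p₁ + b·p₂ ≈ (-0.614, -0.763, 0.202); φ = arcsin(p_z) ≈ 11.66°, λ = atan2(p_y, p_x) ≈ -128.81°.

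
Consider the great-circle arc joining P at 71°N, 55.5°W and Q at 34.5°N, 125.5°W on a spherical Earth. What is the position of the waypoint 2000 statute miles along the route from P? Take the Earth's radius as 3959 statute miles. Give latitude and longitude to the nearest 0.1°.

≈ 54.2°N, 110.8°W

Convert each endpoint to a unit vector on the sphere (x = cos φ cos λ, y = cos φ sin λ, z = sin φ).
The central angle between the endpoints is δ = arccos(p₁·p₂) ≈ 0.893 rad (51.1°). The total great-circle distance is δ·R ≈ 0.893 × 3959 ≈ 3534 mi, so the target fraction is f = 2000/3534 ≈ 0.566.
Interpolate at f ≈ 0.566 with slerp weights a = sin((1−f)δ)/sin δ ≈ 0.485, b = sin(fδ)/sin δ ≈ 0.621.
p = a·p₁ + b·p₂ ≈ (-0.208, -0.547, 0.811); φ = arcsin(p_z) ≈ 54.17°, λ = atan2(p_y, p_x) ≈ -110.81°.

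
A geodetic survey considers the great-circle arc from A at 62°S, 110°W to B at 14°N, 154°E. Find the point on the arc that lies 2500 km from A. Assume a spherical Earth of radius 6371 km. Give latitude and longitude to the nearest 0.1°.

≈ 54.2°S, 150.8°W

Write both endpoints as unit vectors p₁, p₂ with components (cos φ cos λ, cos φ sin λ, sin φ).
The central angle between the endpoints is δ = arccos(p₁·p₂) ≈ 1.835 rad (105.1°). The total great-circle distance is δ·R ≈ 1.835 × 6371 ≈ 11691 km, so the target fraction is f = 2500/11691 ≈ 0.214.
Interpolate at f ≈ 0.214 with slerp weights a = sin((1−f)δ)/sin δ ≈ 1.027, b = sin(fδ)/sin δ ≈ 0.396.
p = a·p₁ + b·p₂ ≈ (-0.510, -0.285, -0.811); φ = arcsin(p_z) ≈ -54.23°, λ = atan2(p_y, p_x) ≈ -150.84°.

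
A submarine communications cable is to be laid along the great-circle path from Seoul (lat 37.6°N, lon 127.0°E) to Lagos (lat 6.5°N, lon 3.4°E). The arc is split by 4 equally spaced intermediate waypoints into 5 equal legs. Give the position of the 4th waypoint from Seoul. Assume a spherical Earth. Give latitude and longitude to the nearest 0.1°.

≈ lat 21.7°N, lon 20.2°E

Write both endpoints as unit vectors p₁, p₂ with components (cos φ cos λ, cos φ sin λ, sin φ).
The central angle between the endpoints is δ = arccos(p₁·p₂) ≈ 1.946 rad (111.5°).
Interpolate at f = 4/5 with slerp weights a = sin((1−f)δ)/sin δ ≈ 0.408, b = sin(fδ)/sin δ ≈ 1.075.
p = a·p₁ + b·p₂ ≈ (0.871, 0.321, 0.371); φ = arcsin(p_z) ≈ 21.75°, λ = atan2(p_y, p_x) ≈ 20.24°.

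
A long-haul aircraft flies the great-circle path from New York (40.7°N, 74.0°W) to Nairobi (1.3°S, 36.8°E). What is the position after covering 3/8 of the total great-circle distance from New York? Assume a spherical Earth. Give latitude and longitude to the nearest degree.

The haversine formula gives a central angle δ ≈ 1.859 rad (106.5°) between the endpoints.
Interpolate at f = 3/8 with slerp weights a = sin((1−f)δ)/sin δ ≈ 0.957, b = sin(fδ)/sin δ ≈ 0.669.
p = a·p₁ + b·p₂ ≈ (0.736, -0.296, 0.609); φ = arcsin(p_z) ≈ 37.50°, λ = atan2(p_y, p_x) ≈ -21.94°.

≈ (38°N, 22°W)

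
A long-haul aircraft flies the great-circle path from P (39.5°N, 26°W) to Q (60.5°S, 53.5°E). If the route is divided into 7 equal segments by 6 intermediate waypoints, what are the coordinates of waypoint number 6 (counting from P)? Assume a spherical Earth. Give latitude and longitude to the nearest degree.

≈ (50°S, 31°E)

From cos δ = sin φ₁ sin φ₂ + cos φ₁ cos φ₂ cos Δλ, the central angle is δ ≈ 2.076 rad (119.0°).
Interpolate at f = 6/7 with slerp weights a = sin((1−f)δ)/sin δ ≈ 0.334, b = sin(fδ)/sin δ ≈ 1.118.
p = a·p₁ + b·p₂ ≈ (0.559, 0.330, -0.761); φ = arcsin(p_z) ≈ -49.52°, λ = atan2(p_y, p_x) ≈ 30.51°.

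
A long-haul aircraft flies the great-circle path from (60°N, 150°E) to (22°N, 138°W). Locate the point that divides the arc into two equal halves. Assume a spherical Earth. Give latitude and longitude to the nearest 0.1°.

≈ (46.4°N, 161.7°W)

Write both endpoints as unit vectors p₁, p₂ with components (cos φ cos λ, cos φ sin λ, sin φ).
The central angle between the endpoints is δ = arccos(p₁·p₂) ≈ 1.084 rad (62.1°).
Interpolate at f = 1/2 with slerp weights a = sin((1−f)δ)/sin δ ≈ 0.584, b = sin(fδ)/sin δ ≈ 0.584.
p = a·p₁ + b·p₂ ≈ (-0.655, -0.216, 0.724); φ = arcsin(p_z) ≈ 46.40°, λ = atan2(p_y, p_x) ≈ -161.73°.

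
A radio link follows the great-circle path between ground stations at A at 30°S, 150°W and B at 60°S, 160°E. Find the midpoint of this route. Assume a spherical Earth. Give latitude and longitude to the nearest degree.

≈ 48°S, 168°W

From cos δ = sin φ₁ sin φ₂ + cos φ₁ cos φ₂ cos Δλ, the central angle is δ ≈ 0.779 rad (44.7°).
Interpolate at f = 1/2 with slerp weights a = sin((1−f)δ)/sin δ ≈ 0.541, b = sin(fδ)/sin δ ≈ 0.541.
p = a·p₁ + b·p₂ ≈ (-0.659, -0.142, -0.738); φ = arcsin(p_z) ≈ -47.59°, λ = atan2(p_y, p_x) ≈ -167.88°.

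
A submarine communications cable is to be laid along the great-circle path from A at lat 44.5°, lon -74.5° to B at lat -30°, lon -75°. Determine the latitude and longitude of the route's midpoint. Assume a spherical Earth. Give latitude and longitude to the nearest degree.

The haversine formula gives a central angle δ ≈ 1.300 rad (74.5°) between the endpoints.
Interpolate at f = 1/2 with slerp weights a = sin((1−f)δ)/sin δ ≈ 0.628, b = sin(fδ)/sin δ ≈ 0.628.
p = a·p₁ + b·p₂ ≈ (0.261, -0.957, 0.126); φ = arcsin(p_z) ≈ 7.25°, λ = atan2(p_y, p_x) ≈ -74.77°.

≈ lat 7°, lon -75°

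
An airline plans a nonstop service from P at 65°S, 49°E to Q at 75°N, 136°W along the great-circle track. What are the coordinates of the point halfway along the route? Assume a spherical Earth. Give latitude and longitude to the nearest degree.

≈ 20°N, 57°E

Convert each endpoint to a unit vector on the sphere (x = cos φ cos λ, y = cos φ sin λ, z = sin φ).
The central angle between the endpoints is δ = arccos(p₁·p₂) ≈ 2.965 rad (169.9°).
Interpolate at f = 1/2 with slerp weights a = sin((1−f)δ)/sin δ ≈ 5.660, b = sin(fδ)/sin δ ≈ 5.660.
p = a·p₁ + b·p₂ ≈ (0.516, 0.788, 0.337); φ = arcsin(p_z) ≈ 19.72°, λ = atan2(p_y, p_x) ≈ 56.79°.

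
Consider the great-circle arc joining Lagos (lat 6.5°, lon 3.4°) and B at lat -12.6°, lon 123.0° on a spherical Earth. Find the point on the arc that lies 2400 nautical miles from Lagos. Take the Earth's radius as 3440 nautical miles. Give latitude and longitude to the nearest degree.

≈ lat -2°, lon 43°

Write both endpoints as unit vectors p₁, p₂ with components (cos φ cos λ, cos φ sin λ, sin φ).
The central angle between the endpoints is δ = arccos(p₁·p₂) ≈ 2.099 rad (120.2°). The total great-circle distance is δ·R ≈ 2.099 × 3440 ≈ 7219 nmi, so the target fraction is f = 2400/7219 ≈ 0.332.
Interpolate at f ≈ 0.332 with slerp weights a = sin((1−f)δ)/sin δ ≈ 1.141, b = sin(fδ)/sin δ ≈ 0.744.
p = a·p₁ + b·p₂ ≈ (0.736, 0.676, -0.033); φ = arcsin(p_z) ≈ -1.90°, λ = atan2(p_y, p_x) ≈ 42.55°.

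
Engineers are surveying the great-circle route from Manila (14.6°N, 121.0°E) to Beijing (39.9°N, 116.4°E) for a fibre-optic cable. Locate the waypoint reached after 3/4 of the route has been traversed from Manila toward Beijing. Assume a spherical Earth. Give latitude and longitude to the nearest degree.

Convert each endpoint to a unit vector on the sphere (x = cos φ cos λ, y = cos φ sin λ, z = sin φ).
The central angle between the endpoints is δ = arccos(p₁·p₂) ≈ 0.447 rad (25.6°).
Interpolate at f = 3/4 with slerp weights a = sin((1−f)δ)/sin δ ≈ 0.258, b = sin(fδ)/sin δ ≈ 0.761.
p = a·p₁ + b·p₂ ≈ (-0.388, 0.737, 0.553); φ = arcsin(p_z) ≈ 33.59°, λ = atan2(p_y, p_x) ≈ 117.78°.

≈ (34°N, 118°E)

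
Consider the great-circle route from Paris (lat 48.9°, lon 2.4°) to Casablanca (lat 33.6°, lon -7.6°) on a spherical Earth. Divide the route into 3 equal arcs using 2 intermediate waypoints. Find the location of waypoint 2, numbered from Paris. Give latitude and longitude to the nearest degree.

≈ lat 39°, lon -5°

The haversine formula gives a central angle δ ≈ 0.297 rad (17.0°) between the endpoints.
Interpolate at f = 2/3 with slerp weights a = sin((1−f)δ)/sin δ ≈ 0.338, b = sin(fδ)/sin δ ≈ 0.672.
p = a·p₁ + b·p₂ ≈ (0.777, -0.065, 0.626); φ = arcsin(p_z) ≈ 38.79°, λ = atan2(p_y, p_x) ≈ -4.76°.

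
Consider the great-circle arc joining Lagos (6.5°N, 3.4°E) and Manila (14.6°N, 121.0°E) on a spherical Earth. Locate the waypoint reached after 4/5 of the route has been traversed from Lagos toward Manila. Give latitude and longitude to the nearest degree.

≈ (19°N, 97°E)

From cos δ = sin φ₁ sin φ₂ + cos φ₁ cos φ₂ cos Δλ, the central angle is δ ≈ 2.001 rad (114.6°).
Interpolate at f = 4/5 with slerp weights a = sin((1−f)δ)/sin δ ≈ 0.429, b = sin(fδ)/sin δ ≈ 1.100.
p = a·p₁ + b·p₂ ≈ (-0.123, 0.937, 0.326); φ = arcsin(p_z) ≈ 19.01°, λ = atan2(p_y, p_x) ≈ 97.47°.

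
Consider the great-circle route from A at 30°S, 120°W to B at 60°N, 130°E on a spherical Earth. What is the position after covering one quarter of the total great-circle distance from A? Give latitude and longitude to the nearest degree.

The haversine formula gives a central angle δ ≈ 2.191 rad (125.5°) between the endpoints.
Interpolate at f = 1/4 with slerp weights a = sin((1−f)δ)/sin δ ≈ 1.226, b = sin(fδ)/sin δ ≈ 0.640.
p = a·p₁ + b·p₂ ≈ (-0.736, -0.674, -0.059); φ = arcsin(p_z) ≈ -3.36°, λ = atan2(p_y, p_x) ≈ -137.53°.

≈ 3°S, 138°W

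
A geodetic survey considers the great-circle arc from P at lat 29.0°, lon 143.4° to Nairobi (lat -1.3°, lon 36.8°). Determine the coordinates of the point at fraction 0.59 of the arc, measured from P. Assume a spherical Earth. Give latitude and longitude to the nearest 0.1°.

≈ lat 18.8°, lon 75.6°

Write both endpoints as unit vectors p₁, p₂ with components (cos φ cos λ, cos φ sin λ, sin φ).
The central angle between the endpoints is δ = arccos(p₁·p₂) ≈ 1.835 rad (105.1°).
Interpolate at f = 0.59 with slerp weights a = sin((1−f)δ)/sin δ ≈ 0.708, b = sin(fδ)/sin δ ≈ 0.915.
p = a·p₁ + b·p₂ ≈ (0.235, 0.917, 0.322); φ = arcsin(p_z) ≈ 18.81°, λ = atan2(p_y, p_x) ≈ 75.60°.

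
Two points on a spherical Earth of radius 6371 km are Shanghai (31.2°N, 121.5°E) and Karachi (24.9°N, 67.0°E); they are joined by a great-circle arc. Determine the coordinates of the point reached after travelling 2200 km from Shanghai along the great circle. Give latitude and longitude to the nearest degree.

Write both endpoints as unit vectors p₁, p₂ with components (cos φ cos λ, cos φ sin λ, sin φ).
The central angle between the endpoints is δ = arccos(p₁·p₂) ≈ 0.838 rad (48.0°). The total great-circle distance is δ·R ≈ 0.838 × 6371 ≈ 5341 km, so the target fraction is f = 2200/5341 ≈ 0.412.
Interpolate at f ≈ 0.412 with slerp weights a = sin((1−f)δ)/sin δ ≈ 0.637, b = sin(fδ)/sin δ ≈ 0.455.
p = a·p₁ + b·p₂ ≈ (-0.123, 0.844, 0.521); φ = arcsin(p_z) ≈ 31.43°, λ = atan2(p_y, p_x) ≈ 98.30°.

≈ 31°N, 98°E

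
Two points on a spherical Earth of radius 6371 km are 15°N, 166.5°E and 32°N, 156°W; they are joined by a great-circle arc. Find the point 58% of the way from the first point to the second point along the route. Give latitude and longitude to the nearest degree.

Write both endpoints as unit vectors p₁, p₂ with components (cos φ cos λ, cos φ sin λ, sin φ).
The central angle between the endpoints is δ = arccos(p₁·p₂) ≈ 0.665 rad (38.1°).
Interpolate at f = 0.58 with slerp weights a = sin((1−f)δ)/sin δ ≈ 0.447, b = sin(fδ)/sin δ ≈ 0.610.
p = a·p₁ + b·p₂ ≈ (-0.892, -0.110, 0.439); φ = arcsin(p_z) ≈ 26.02°, λ = atan2(p_y, p_x) ≈ -173.00°.

≈ 26°N, 173°W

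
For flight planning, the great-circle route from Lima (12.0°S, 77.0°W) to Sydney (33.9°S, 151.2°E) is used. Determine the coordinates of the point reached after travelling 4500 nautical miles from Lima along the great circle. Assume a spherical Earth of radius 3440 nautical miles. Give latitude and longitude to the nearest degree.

Write both endpoints as unit vectors p₁, p₂ with components (cos φ cos λ, cos φ sin λ, sin φ).
The central angle between the endpoints is δ = arccos(p₁·p₂) ≈ 2.010 rad (115.2°). The total great-circle distance is δ·R ≈ 2.010 × 3440 ≈ 6914 nmi, so the target fraction is f = 4500/6914 ≈ 0.651.
Interpolate at f ≈ 0.651 with slerp weights a = sin((1−f)δ)/sin δ ≈ 0.713, b = sin(fδ)/sin δ ≈ 1.067.
p = a·p₁ + b·p₂ ≈ (-0.619, -0.253, -0.743); φ = arcsin(p_z) ≈ -48.02°, λ = atan2(p_y, p_x) ≈ -157.76°.

≈ 48°S, 158°W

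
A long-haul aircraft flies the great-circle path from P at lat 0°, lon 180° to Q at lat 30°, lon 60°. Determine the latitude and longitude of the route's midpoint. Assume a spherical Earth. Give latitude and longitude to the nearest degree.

≈ lat 28°, lon 127°

Convert each endpoint to a unit vector on the sphere (x = cos φ cos λ, y = cos φ sin λ, z = sin φ).
The central angle between the endpoints is δ = arccos(p₁·p₂) ≈ 2.019 rad (115.7°).
Interpolate at f = 1/2 with slerp weights a = sin((1−f)δ)/sin δ ≈ 0.939, b = sin(fδ)/sin δ ≈ 0.939.
p = a·p₁ + b·p₂ ≈ (-0.532, 0.704, 0.470); φ = arcsin(p_z) ≈ 28.00°, λ = atan2(p_y, p_x) ≈ 127.09°.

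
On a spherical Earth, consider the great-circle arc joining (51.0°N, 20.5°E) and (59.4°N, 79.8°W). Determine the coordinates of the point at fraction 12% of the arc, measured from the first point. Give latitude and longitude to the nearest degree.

≈ (56°N, 13°E)

The haversine formula gives a central angle δ ≈ 0.913 rad (52.3°) between the endpoints.
Interpolate at f = 0.12 with slerp weights a = sin((1−f)δ)/sin δ ≈ 0.910, b = sin(fδ)/sin δ ≈ 0.138.
p = a·p₁ + b·p₂ ≈ (0.549, 0.131, 0.826); φ = arcsin(p_z) ≈ 55.66°, λ = atan2(p_y, p_x) ≈ 13.45°.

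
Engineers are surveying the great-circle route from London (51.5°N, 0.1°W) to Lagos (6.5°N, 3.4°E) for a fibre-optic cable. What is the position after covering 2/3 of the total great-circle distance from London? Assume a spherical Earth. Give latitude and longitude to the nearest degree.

≈ 22°N, 3°E

The haversine formula gives a central angle δ ≈ 0.787 rad (45.1°) between the endpoints.
Interpolate at f = 2/3 with slerp weights a = sin((1−f)δ)/sin δ ≈ 0.366, b = sin(fδ)/sin δ ≈ 0.707.
p = a·p₁ + b·p₂ ≈ (0.929, 0.041, 0.367); φ = arcsin(p_z) ≈ 21.51°, λ = atan2(p_y, p_x) ≈ 2.54°.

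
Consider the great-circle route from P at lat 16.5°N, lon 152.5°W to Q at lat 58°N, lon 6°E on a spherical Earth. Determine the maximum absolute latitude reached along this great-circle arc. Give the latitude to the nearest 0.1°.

≈ 79.0°N

The great circle lies in the plane with unit normal n̂ = (p₁ × p₂)/|p₁ × p₂|.
Here n̂_z ≈ +0.191; the vertex latitude is φ_max = arccos|n̂_z| ≈ 79.0°.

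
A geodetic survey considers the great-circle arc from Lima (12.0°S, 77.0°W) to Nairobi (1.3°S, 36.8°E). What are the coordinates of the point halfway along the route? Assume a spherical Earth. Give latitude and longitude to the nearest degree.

Convert each endpoint to a unit vector on the sphere (x = cos φ cos λ, y = cos φ sin λ, z = sin φ).
The central angle between the endpoints is δ = arccos(p₁·p₂) ≈ 1.971 rad (112.9°).
Interpolate at f = 1/2 with slerp weights a = sin((1−f)δ)/sin δ ≈ 0.905, b = sin(fδ)/sin δ ≈ 0.905.
p = a·p₁ + b·p₂ ≈ (0.924, -0.321, -0.209); φ = arcsin(p_z) ≈ -12.05°, λ = atan2(p_y, p_x) ≈ -19.14°.

≈ 12°S, 19°W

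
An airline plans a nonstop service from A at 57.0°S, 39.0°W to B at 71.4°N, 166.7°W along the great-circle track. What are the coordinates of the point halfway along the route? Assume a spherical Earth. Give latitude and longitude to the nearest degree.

Write both endpoints as unit vectors p₁, p₂ with components (cos φ cos λ, cos φ sin λ, sin φ).
The central angle between the endpoints is δ = arccos(p₁·p₂) ≈ 2.693 rad (154.3°).
Interpolate at f = 1/2 with slerp weights a = sin((1−f)δ)/sin δ ≈ 2.248, b = sin(fδ)/sin δ ≈ 2.248.
p = a·p₁ + b·p₂ ≈ (0.254, -0.936, 0.245); φ = arcsin(p_z) ≈ 14.20°, λ = atan2(p_y, p_x) ≈ -74.83°.

≈ 14°N, 75°W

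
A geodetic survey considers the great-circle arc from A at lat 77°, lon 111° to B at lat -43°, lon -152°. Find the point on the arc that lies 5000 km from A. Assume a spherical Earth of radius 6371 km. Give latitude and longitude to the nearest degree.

≈ lat 42°, lon -177°

Convert each endpoint to a unit vector on the sphere (x = cos φ cos λ, y = cos φ sin λ, z = sin φ).
The central angle between the endpoints is δ = arccos(p₁·p₂) ≈ 2.325 rad (133.2°). The total great-circle distance is δ·R ≈ 2.325 × 6371 ≈ 14811 km, so the target fraction is f = 5000/14811 ≈ 0.338.
Interpolate at f ≈ 0.338 with slerp weights a = sin((1−f)δ)/sin δ ≈ 1.371, b = sin(fδ)/sin δ ≈ 0.969.
p = a·p₁ + b·p₂ ≈ (-0.737, -0.045, 0.675); φ = arcsin(p_z) ≈ 42.44°, λ = atan2(p_y, p_x) ≈ -176.51°.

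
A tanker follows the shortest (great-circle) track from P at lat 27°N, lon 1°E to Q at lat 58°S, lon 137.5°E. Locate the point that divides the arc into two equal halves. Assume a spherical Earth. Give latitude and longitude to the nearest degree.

From cos δ = sin φ₁ sin φ₂ + cos φ₁ cos φ₂ cos Δλ, the central angle is δ ≈ 2.385 rad (136.7°).
Interpolate at f = 1/2 with slerp weights a = sin((1−f)δ)/sin δ ≈ 1.355, b = sin(fδ)/sin δ ≈ 1.355.
p = a·p₁ + b·p₂ ≈ (0.678, 0.506, -0.534); φ = arcsin(p_z) ≈ -32.26°, λ = atan2(p_y, p_x) ≈ 36.75°.

≈ lat 32°S, lon 37°E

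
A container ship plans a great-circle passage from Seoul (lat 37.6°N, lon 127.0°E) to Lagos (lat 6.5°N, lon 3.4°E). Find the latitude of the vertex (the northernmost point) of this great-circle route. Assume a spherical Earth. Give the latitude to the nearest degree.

The great circle lies in the plane with unit normal n̂ = (p₁ × p₂)/|p₁ × p₂|.
Here n̂_z ≈ -0.705; the vertex latitude is φ_max = arccos|n̂_z| ≈ 45.2°.
Check via Clairaut: cos φ_max = |cos φ₁| · sin C = cos(37.6°)·sin(62.8°) ≈ 0.705, again giving ≈ 45.2°.

≈ 45°N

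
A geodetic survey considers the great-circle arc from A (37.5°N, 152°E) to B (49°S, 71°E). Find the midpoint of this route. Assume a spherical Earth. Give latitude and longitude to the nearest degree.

Convert each endpoint to a unit vector on the sphere (x = cos φ cos λ, y = cos φ sin λ, z = sin φ).
The central angle between the endpoints is δ = arccos(p₁·p₂) ≈ 1.958 rad (112.2°).
Interpolate at f = 1/2 with slerp weights a = sin((1−f)δ)/sin δ ≈ 0.897, b = sin(fδ)/sin δ ≈ 0.897.
p = a·p₁ + b·p₂ ≈ (-0.437, 0.890, -0.131); φ = arcsin(p_z) ≈ -7.52°, λ = atan2(p_y, p_x) ≈ 116.13°.

≈ (8°S, 116°E)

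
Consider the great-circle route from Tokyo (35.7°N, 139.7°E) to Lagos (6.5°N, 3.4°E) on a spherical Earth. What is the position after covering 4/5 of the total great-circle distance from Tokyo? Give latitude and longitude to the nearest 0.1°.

≈ 24.3°N, 20.6°E

Write both endpoints as unit vectors p₁, p₂ with components (cos φ cos λ, cos φ sin λ, sin φ).
The central angle between the endpoints is δ = arccos(p₁·p₂) ≈ 2.114 rad (121.1°).
Interpolate at f = 4/5 with slerp weights a = sin((1−f)δ)/sin δ ≈ 0.480, b = sin(fδ)/sin δ ≈ 1.160.
p = a·p₁ + b·p₂ ≈ (0.853, 0.320, 0.411); φ = arcsin(p_z) ≈ 24.28°, λ = atan2(p_y, p_x) ≈ 20.57°.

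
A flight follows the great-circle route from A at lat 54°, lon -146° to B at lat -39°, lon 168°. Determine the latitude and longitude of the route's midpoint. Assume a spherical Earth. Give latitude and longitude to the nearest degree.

From cos δ = sin φ₁ sin φ₂ + cos φ₁ cos φ₂ cos Δλ, the central angle is δ ≈ 1.764 rad (101.1°).
Interpolate at f = 1/2 with slerp weights a = sin((1−f)δ)/sin δ ≈ 0.787, b = sin(fδ)/sin δ ≈ 0.787.
p = a·p₁ + b·p₂ ≈ (-0.981, -0.131, 0.141); φ = arcsin(p_z) ≈ 8.13°, λ = atan2(p_y, p_x) ≈ -172.37°.

≈ lat 8°, lon -172°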